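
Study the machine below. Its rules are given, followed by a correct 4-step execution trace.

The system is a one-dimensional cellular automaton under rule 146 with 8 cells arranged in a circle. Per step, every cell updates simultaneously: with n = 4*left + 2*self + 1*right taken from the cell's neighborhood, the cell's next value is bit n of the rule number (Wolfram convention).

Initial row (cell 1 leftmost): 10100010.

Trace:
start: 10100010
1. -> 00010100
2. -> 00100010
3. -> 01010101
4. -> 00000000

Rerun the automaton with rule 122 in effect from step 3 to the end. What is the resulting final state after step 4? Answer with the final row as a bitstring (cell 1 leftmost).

(re-executing steps 3..4 under rule 122; state before step 3: 00100010)
3. -> 01010101
4. -> 10101010

10101010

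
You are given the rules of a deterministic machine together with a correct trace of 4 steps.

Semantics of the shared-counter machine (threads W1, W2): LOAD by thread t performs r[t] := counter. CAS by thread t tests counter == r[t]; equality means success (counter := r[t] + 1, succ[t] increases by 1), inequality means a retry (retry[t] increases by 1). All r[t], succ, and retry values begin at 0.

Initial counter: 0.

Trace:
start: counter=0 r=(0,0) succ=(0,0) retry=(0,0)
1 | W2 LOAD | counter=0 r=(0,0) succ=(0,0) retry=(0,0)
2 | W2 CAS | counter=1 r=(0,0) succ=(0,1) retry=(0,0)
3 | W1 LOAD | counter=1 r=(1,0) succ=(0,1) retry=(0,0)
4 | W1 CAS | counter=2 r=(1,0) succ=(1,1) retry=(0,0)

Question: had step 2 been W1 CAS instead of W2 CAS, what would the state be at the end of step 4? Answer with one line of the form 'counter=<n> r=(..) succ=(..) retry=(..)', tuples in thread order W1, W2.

counter=2 r=(1,0) succ=(2,0) retry=(0,0)

(re-executing from step 2 with the substitution; state before step 2: counter=0 r=(0,0) succ=(0,0) retry=(0,0))
2 | W1 CAS | counter=1 r=(0,0) succ=(1,0) retry=(0,0)
3 | W1 LOAD | counter=1 r=(1,0) succ=(1,0) retry=(0,0)
4 | W1 CAS | counter=2 r=(1,0) succ=(2,0) retry=(0,0)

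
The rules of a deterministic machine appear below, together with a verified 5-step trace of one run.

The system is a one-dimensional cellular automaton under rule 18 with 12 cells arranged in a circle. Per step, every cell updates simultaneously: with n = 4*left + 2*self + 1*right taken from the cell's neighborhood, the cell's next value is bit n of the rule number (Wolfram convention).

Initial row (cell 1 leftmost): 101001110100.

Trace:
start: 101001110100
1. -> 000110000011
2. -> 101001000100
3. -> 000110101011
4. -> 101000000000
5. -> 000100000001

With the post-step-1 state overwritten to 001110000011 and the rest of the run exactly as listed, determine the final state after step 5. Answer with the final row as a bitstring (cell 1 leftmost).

state after step 1 := 001110000011
2. -> 110001000100
3. -> 001010101011
4. -> 110000000000
5. -> 001000000001

001000000001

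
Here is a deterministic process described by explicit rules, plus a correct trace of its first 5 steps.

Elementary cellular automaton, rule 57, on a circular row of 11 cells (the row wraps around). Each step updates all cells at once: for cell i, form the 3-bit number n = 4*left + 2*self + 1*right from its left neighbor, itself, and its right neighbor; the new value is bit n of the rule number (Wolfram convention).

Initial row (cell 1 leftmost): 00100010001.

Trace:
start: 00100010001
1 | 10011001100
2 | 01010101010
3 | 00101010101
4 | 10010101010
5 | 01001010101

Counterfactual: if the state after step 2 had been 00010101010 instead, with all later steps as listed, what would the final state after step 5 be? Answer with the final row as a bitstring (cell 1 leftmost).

10010010110

state after step 2 := 00010101010
3 | 11001010101
4 | 00100101011
5 | 10010010110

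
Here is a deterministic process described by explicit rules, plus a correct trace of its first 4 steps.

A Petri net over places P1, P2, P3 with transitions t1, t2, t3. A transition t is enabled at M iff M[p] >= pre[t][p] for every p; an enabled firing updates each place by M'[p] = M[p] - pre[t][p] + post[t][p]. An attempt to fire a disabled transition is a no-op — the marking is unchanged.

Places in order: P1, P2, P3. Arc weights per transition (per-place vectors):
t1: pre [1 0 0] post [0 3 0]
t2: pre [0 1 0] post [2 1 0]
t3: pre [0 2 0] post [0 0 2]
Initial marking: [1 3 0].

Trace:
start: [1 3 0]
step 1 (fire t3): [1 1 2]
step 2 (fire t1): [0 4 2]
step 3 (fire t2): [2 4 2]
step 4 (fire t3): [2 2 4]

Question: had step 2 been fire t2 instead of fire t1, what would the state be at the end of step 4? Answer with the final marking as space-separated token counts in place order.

(re-executing from step 2 with the substitution; state before step 2: [1 1 2])
step 2 (fire t2): [3 1 2]
step 3 (fire t2): [5 1 2]
step 4 (fire t3): [5 1 2]

5 1 2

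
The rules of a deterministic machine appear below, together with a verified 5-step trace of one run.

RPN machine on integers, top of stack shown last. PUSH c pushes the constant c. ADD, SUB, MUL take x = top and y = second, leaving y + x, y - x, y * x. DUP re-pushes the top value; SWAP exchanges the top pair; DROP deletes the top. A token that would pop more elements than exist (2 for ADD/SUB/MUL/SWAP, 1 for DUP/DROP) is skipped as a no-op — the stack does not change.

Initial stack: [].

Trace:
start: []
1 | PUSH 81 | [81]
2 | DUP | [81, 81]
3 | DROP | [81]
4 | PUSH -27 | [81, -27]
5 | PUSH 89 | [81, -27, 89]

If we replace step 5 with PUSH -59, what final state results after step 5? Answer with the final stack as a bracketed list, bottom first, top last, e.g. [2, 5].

(re-executing from step 5 with the substitution; state before step 5: [81, -27])
5 | PUSH -59 | [81, -27, -59]

[81, -27, -59]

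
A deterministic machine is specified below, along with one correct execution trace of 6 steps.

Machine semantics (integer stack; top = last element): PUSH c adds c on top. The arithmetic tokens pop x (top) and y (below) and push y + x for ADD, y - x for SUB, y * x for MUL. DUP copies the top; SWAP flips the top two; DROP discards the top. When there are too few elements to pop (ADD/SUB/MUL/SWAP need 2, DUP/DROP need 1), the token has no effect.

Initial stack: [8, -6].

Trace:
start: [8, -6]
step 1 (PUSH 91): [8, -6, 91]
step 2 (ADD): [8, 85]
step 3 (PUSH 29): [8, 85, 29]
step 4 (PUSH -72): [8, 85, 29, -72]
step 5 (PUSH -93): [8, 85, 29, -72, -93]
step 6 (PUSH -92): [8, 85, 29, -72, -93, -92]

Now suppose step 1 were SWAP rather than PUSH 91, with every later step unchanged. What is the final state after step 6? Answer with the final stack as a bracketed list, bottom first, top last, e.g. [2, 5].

[2, 29, -72, -93, -92]

(re-executing from step 1 with the substitution; state before step 1: [8, -6])
step 1 (SWAP): [-6, 8]
step 2 (ADD): [2]
step 3 (PUSH 29): [2, 29]
step 4 (PUSH -72): [2, 29, -72]
step 5 (PUSH -93): [2, 29, -72, -93]
step 6 (PUSH -92): [2, 29, -72, -93, -92]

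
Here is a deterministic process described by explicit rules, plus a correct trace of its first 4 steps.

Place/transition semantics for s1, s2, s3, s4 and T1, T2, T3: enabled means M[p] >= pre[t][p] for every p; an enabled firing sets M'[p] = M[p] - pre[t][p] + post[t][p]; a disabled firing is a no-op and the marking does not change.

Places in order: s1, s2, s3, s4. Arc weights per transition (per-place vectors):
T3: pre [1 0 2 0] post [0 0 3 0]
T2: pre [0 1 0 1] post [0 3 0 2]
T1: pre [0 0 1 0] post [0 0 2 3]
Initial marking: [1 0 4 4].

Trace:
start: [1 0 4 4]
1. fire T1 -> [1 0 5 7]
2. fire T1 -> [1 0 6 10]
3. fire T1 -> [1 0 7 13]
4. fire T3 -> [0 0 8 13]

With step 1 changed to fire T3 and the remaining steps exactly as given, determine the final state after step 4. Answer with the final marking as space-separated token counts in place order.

0 0 7 10

(re-executing from step 1 with the substitution; state before step 1: [1 0 4 4])
1. fire T3 -> [0 0 5 4]
2. fire T1 -> [0 0 6 7]
3. fire T1 -> [0 0 7 10]
4. fire T3 -> [0 0 7 10]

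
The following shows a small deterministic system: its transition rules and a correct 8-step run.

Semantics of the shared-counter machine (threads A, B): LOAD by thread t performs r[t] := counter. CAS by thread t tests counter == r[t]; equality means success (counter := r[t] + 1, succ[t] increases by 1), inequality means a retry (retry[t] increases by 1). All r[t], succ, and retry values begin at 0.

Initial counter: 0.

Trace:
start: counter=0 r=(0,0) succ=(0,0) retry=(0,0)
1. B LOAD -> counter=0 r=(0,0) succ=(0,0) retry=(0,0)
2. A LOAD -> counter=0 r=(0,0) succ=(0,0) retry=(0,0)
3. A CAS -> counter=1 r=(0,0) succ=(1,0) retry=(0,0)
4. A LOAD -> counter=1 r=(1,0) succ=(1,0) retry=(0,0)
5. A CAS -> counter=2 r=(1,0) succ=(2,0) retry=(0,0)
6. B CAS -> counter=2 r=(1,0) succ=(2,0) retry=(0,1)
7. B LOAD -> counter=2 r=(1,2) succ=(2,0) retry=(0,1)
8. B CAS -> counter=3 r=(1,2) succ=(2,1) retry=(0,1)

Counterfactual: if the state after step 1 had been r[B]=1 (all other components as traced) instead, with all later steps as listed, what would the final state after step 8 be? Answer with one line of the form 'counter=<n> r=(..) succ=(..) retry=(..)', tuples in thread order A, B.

state after step 1 := counter=0 r=(0,1) succ=(0,0) retry=(0,0)
2. A LOAD -> counter=0 r=(0,1) succ=(0,0) retry=(0,0)
3. A CAS -> counter=1 r=(0,1) succ=(1,0) retry=(0,0)
4. A LOAD -> counter=1 r=(1,1) succ=(1,0) retry=(0,0)
5. A CAS -> counter=2 r=(1,1) succ=(2,0) retry=(0,0)
6. B CAS -> counter=2 r=(1,1) succ=(2,0) retry=(0,1)
7. B LOAD -> counter=2 r=(1,2) succ=(2,0) retry=(0,1)
8. B CAS -> counter=3 r=(1,2) succ=(2,1) retry=(0,1)

counter=3 r=(1,2) succ=(2,1) retry=(0,1)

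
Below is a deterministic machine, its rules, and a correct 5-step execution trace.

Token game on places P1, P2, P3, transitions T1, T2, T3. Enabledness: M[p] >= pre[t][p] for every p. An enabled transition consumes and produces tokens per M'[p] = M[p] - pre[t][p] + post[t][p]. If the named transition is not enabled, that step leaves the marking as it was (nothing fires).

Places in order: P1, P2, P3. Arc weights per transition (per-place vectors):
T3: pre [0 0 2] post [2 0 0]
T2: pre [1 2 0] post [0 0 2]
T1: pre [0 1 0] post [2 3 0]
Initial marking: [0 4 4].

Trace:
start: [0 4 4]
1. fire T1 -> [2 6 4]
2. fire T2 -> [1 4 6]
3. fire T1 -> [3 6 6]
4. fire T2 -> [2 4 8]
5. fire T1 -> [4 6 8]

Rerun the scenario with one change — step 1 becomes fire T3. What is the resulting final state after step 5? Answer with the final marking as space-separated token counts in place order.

4 4 6

(re-executing from step 1 with the substitution; state before step 1: [0 4 4])
1. fire T3 -> [2 4 2]
2. fire T2 -> [1 2 4]
3. fire T1 -> [3 4 4]
4. fire T2 -> [2 2 6]
5. fire T1 -> [4 4 6]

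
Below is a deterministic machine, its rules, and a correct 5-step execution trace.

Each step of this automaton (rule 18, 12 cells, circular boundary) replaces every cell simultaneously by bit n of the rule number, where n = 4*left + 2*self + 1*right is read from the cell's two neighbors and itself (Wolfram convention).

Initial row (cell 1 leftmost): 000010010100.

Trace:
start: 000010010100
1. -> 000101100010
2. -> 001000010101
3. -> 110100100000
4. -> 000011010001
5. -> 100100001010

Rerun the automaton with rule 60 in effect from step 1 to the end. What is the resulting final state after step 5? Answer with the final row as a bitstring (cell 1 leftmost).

(re-executing steps 1..5 under rule 60; state before step 1: 000010010100)
1. -> 000011011110
2. -> 000010110001
3. -> 100011101001
4. -> 010010011101
5. -> 111011010011

111011010011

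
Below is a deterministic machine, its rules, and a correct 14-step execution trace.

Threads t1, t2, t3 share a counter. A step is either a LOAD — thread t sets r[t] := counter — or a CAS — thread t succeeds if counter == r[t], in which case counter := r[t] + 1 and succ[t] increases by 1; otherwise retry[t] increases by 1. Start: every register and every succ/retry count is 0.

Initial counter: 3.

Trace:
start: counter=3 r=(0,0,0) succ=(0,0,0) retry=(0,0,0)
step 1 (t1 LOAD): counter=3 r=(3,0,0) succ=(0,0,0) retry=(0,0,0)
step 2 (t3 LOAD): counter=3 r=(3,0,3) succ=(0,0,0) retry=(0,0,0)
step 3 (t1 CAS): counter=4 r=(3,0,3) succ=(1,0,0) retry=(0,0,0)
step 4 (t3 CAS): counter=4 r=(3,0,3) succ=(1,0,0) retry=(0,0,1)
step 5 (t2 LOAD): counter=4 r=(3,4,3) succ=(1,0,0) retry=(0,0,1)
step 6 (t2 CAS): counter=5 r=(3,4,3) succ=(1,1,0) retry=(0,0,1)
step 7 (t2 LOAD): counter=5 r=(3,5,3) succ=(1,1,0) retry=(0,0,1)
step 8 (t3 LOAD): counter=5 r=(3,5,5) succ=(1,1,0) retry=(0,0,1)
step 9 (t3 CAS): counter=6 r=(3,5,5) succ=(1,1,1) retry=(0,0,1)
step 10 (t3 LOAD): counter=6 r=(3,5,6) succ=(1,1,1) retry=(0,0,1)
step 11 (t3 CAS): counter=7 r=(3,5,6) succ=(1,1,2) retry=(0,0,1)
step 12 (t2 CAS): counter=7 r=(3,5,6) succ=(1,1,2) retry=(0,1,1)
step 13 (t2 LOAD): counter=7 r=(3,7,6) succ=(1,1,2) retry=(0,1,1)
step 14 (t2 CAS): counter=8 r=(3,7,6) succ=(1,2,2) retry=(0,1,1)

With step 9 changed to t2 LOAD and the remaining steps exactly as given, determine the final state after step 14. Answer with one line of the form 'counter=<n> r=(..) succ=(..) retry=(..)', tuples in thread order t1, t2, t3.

(re-executing from step 9 with the substitution; state before step 9: counter=5 r=(3,5,5) succ=(1,1,0) retry=(0,0,1))
step 9 (t2 LOAD): counter=5 r=(3,5,5) succ=(1,1,0) retry=(0,0,1)
step 10 (t3 LOAD): counter=5 r=(3,5,5) succ=(1,1,0) retry=(0,0,1)
step 11 (t3 CAS): counter=6 r=(3,5,5) succ=(1,1,1) retry=(0,0,1)
step 12 (t2 CAS): counter=6 r=(3,5,5) succ=(1,1,1) retry=(0,1,1)
step 13 (t2 LOAD): counter=6 r=(3,6,5) succ=(1,1,1) retry=(0,1,1)
step 14 (t2 CAS): counter=7 r=(3,6,5) succ=(1,2,1) retry=(0,1,1)

counter=7 r=(3,6,5) succ=(1,2,1) retry=(0,1,1)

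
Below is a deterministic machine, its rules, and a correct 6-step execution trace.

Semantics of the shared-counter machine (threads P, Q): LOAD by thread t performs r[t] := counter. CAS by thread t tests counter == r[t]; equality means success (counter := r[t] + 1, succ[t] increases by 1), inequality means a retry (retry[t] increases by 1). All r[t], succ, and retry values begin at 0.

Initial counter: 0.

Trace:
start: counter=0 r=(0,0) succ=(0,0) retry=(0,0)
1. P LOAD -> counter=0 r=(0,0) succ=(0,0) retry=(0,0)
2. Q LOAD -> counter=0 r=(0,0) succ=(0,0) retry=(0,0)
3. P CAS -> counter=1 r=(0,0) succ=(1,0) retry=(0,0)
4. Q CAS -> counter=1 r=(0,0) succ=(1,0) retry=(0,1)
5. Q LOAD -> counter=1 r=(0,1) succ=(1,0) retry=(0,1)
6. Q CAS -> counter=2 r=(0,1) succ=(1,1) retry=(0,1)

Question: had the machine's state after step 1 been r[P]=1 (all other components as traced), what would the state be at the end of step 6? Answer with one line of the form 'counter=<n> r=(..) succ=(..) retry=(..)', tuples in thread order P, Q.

state after step 1 := counter=0 r=(1,0) succ=(0,0) retry=(0,0)
2. Q LOAD -> counter=0 r=(1,0) succ=(0,0) retry=(0,0)
3. P CAS -> counter=0 r=(1,0) succ=(0,0) retry=(1,0)
4. Q CAS -> counter=1 r=(1,0) succ=(0,1) retry=(1,0)
5. Q LOAD -> counter=1 r=(1,1) succ=(0,1) retry=(1,0)
6. Q CAS -> counter=2 r=(1,1) succ=(0,2) retry=(1,0)

counter=2 r=(1,1) succ=(0,2) retry=(1,0)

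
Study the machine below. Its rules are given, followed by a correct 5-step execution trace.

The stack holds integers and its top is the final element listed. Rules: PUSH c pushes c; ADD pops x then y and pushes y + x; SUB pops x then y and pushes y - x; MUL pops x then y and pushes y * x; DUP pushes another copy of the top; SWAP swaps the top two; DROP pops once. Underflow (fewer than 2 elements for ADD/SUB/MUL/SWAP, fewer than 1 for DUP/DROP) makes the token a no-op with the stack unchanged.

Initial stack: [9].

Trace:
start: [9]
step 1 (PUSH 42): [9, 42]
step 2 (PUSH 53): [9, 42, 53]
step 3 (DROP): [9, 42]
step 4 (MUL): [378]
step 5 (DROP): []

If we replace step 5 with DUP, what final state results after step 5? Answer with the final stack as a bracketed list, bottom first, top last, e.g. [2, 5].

[378, 378]

(re-executing from step 5 with the substitution; state before step 5: [378])
step 5 (DUP): [378, 378]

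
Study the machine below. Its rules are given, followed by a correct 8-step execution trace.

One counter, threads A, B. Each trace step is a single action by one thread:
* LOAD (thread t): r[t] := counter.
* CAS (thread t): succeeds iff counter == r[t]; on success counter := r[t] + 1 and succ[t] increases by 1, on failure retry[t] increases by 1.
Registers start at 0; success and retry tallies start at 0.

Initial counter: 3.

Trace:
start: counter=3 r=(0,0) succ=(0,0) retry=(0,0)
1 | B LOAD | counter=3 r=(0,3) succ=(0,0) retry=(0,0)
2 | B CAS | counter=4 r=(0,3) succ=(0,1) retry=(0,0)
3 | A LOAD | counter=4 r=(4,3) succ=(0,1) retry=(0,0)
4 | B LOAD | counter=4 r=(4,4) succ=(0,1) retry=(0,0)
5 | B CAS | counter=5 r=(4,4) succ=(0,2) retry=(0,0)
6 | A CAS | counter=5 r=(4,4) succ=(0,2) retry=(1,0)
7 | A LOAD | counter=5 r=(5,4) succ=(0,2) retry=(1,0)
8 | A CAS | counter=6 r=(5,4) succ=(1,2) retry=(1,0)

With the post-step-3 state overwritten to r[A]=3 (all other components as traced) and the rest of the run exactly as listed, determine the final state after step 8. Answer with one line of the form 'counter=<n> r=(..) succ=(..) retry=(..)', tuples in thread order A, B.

counter=6 r=(5,4) succ=(1,2) retry=(1,0)

state after step 3 := counter=4 r=(3,3) succ=(0,1) retry=(0,0)
4 | B LOAD | counter=4 r=(3,4) succ=(0,1) retry=(0,0)
5 | B CAS | counter=5 r=(3,4) succ=(0,2) retry=(0,0)
6 | A CAS | counter=5 r=(3,4) succ=(0,2) retry=(1,0)
7 | A LOAD | counter=5 r=(5,4) succ=(0,2) retry=(1,0)
8 | A CAS | counter=6 r=(5,4) succ=(1,2) retry=(1,0)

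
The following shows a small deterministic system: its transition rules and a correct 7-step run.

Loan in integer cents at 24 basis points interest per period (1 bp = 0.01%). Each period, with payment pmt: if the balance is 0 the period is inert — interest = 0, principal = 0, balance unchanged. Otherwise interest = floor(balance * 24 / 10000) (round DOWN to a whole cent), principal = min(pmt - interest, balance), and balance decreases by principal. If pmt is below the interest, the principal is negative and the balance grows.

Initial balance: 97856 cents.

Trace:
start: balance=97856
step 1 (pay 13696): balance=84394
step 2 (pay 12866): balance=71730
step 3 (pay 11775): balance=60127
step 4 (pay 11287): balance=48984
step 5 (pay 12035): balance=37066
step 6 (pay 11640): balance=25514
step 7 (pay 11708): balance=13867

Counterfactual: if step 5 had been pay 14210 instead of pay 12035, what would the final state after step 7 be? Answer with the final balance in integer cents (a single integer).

(re-executing from step 5 with the substitution; state before step 5: balance=48984)
step 5 (pay 14210): balance=34891
step 6 (pay 11640): balance=23334
step 7 (pay 11708): balance=11682

11682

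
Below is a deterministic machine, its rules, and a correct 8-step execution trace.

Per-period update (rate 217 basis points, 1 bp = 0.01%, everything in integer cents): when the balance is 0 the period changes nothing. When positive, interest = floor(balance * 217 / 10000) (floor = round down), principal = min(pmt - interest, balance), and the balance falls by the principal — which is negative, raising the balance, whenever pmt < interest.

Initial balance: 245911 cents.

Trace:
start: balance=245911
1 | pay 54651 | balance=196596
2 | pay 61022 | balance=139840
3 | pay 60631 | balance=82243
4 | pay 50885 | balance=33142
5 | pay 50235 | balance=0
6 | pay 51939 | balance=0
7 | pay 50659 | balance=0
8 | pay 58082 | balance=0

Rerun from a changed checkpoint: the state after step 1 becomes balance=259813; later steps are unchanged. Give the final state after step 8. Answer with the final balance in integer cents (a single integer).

state after step 1 := balance=259813
2 | pay 61022 | balance=204428
3 | pay 60631 | balance=148233
4 | pay 50885 | balance=100564
5 | pay 50235 | balance=52511
6 | pay 51939 | balance=1711
7 | pay 50659 | balance=0
8 | pay 58082 | balance=0

0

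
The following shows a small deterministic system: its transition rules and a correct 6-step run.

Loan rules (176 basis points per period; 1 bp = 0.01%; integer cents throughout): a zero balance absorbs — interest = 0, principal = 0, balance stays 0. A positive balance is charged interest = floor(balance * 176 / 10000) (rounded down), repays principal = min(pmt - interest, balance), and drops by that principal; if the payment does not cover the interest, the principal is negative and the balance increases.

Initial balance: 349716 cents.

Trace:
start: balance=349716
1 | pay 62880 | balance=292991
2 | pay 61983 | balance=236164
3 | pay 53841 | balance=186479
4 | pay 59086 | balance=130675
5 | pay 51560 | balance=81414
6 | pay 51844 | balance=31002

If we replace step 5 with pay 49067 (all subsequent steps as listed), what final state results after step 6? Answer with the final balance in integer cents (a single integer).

(re-executing from step 5 with the substitution; state before step 5: balance=130675)
5 | pay 49067 | balance=83907
6 | pay 51844 | balance=33539

33539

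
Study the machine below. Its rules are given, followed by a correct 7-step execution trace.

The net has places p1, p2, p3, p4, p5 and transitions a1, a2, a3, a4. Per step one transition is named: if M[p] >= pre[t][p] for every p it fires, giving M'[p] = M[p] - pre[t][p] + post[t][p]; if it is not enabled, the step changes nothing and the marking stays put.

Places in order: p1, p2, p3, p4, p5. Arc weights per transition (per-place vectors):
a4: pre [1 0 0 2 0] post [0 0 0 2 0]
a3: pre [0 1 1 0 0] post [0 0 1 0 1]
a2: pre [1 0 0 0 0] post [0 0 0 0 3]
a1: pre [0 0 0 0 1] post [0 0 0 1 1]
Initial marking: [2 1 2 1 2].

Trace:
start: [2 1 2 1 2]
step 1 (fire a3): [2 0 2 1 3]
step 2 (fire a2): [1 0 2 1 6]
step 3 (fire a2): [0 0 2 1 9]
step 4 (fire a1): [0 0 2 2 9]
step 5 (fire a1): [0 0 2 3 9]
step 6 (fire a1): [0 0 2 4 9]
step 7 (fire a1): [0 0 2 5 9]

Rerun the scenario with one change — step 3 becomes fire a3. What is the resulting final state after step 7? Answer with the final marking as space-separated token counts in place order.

(re-executing from step 3 with the substitution; state before step 3: [1 0 2 1 6])
step 3 (fire a3): [1 0 2 1 6]
step 4 (fire a1): [1 0 2 2 6]
step 5 (fire a1): [1 0 2 3 6]
step 6 (fire a1): [1 0 2 4 6]
step 7 (fire a1): [1 0 2 5 6]

1 0 2 5 6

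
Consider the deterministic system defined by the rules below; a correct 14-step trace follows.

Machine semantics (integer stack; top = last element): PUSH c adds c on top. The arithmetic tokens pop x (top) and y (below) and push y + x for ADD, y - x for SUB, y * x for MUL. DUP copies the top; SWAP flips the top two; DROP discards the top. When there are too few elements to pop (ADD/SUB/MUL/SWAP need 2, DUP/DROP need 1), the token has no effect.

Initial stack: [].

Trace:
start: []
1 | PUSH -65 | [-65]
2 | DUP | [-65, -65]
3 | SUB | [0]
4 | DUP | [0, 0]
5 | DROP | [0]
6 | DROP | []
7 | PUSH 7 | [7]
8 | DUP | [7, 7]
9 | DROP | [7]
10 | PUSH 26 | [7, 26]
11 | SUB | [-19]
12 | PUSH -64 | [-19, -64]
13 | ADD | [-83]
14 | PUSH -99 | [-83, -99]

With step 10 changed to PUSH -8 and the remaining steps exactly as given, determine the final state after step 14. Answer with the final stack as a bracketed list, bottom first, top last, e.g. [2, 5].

(re-executing from step 10 with the substitution; state before step 10: [7])
10 | PUSH -8 | [7, -8]
11 | SUB | [15]
12 | PUSH -64 | [15, -64]
13 | ADD | [-49]
14 | PUSH -99 | [-49, -99]

[-49, -99]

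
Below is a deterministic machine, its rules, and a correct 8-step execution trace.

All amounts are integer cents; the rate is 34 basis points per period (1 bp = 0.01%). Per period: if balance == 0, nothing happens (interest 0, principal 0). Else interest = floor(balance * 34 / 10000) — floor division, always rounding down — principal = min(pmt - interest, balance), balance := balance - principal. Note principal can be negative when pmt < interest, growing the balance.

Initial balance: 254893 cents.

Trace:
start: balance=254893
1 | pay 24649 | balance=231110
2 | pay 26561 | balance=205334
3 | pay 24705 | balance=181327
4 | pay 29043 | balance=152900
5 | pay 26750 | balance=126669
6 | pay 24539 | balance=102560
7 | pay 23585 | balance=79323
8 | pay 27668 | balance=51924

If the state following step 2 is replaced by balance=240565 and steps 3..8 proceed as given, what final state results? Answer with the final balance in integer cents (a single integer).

87880

state after step 2 := balance=240565
3 | pay 24705 | balance=216677
4 | pay 29043 | balance=188370
5 | pay 26750 | balance=162260
6 | pay 24539 | balance=138272
7 | pay 23585 | balance=115157
8 | pay 27668 | balance=87880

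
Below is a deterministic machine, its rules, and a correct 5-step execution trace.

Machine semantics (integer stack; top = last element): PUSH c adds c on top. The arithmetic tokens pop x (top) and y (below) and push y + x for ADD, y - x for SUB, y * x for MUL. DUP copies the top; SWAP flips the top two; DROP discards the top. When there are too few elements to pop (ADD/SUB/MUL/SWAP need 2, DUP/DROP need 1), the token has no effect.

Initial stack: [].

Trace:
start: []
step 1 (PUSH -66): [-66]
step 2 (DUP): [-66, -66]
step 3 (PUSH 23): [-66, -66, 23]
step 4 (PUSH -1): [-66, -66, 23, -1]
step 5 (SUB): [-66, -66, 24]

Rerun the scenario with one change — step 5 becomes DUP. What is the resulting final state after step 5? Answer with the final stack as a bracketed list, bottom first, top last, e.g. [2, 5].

[-66, -66, 23, -1, -1]

(re-executing from step 5 with the substitution; state before step 5: [-66, -66, 23, -1])
step 5 (DUP): [-66, -66, 23, -1, -1]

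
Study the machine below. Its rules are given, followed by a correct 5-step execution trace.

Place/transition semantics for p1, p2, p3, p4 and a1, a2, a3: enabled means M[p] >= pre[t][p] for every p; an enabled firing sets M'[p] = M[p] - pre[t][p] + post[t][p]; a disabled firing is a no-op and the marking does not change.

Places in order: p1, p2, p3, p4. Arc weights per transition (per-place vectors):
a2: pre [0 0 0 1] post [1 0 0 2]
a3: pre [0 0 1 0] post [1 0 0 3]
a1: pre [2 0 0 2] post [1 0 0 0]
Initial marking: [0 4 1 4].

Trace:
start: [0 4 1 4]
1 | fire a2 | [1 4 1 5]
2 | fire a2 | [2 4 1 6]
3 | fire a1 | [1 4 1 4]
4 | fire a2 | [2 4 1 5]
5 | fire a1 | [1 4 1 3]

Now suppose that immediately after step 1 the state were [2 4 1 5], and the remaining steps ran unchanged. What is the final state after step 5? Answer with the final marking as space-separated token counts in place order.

state after step 1 := [2 4 1 5]
2 | fire a2 | [3 4 1 6]
3 | fire a1 | [2 4 1 4]
4 | fire a2 | [3 4 1 5]
5 | fire a1 | [2 4 1 3]

2 4 1 3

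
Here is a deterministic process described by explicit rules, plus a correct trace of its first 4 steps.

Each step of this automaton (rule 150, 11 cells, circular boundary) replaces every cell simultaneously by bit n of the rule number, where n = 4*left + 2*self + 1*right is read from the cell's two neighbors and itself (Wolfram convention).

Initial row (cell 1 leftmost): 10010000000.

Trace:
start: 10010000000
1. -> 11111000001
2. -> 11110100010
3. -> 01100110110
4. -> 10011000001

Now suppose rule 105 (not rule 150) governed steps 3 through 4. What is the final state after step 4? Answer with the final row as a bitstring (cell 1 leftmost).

(re-executing steps 3..4 under rule 105; state before step 3: 11110100010)
3. -> 10011001001
4. -> 10011000001

10011000001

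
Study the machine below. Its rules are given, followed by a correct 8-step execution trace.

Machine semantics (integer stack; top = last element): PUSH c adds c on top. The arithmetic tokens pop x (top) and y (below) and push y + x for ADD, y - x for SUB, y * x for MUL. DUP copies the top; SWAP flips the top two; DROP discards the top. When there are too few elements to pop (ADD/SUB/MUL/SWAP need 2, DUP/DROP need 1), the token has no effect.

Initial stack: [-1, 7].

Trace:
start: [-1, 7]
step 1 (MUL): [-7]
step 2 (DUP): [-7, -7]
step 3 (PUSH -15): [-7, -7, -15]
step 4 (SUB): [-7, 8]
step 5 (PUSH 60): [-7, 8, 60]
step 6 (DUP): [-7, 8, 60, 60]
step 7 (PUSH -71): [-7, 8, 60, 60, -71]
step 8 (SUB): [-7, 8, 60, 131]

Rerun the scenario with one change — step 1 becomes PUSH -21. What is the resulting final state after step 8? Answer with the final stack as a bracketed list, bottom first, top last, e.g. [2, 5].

[-1, 7, -21, -6, 60, 131]

(re-executing from step 1 with the substitution; state before step 1: [-1, 7])
step 1 (PUSH -21): [-1, 7, -21]
step 2 (DUP): [-1, 7, -21, -21]
step 3 (PUSH -15): [-1, 7, -21, -21, -15]
step 4 (SUB): [-1, 7, -21, -6]
step 5 (PUSH 60): [-1, 7, -21, -6, 60]
step 6 (DUP): [-1, 7, -21, -6, 60, 60]
step 7 (PUSH -71): [-1, 7, -21, -6, 60, 60, -71]
step 8 (SUB): [-1, 7, -21, -6, 60, 131]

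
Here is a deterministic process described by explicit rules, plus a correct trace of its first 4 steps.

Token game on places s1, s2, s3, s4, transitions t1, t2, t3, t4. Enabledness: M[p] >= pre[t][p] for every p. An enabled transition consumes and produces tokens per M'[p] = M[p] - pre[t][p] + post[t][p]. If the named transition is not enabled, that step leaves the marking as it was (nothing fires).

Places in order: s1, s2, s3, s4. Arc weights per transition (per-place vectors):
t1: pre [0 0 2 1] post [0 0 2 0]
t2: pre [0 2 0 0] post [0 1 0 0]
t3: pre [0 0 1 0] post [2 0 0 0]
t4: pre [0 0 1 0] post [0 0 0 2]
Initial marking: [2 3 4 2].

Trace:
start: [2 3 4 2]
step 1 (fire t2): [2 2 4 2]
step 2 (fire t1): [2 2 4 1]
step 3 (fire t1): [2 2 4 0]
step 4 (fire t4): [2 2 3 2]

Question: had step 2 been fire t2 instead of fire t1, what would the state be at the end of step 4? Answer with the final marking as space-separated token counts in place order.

(re-executing from step 2 with the substitution; state before step 2: [2 2 4 2])
step 2 (fire t2): [2 1 4 2]
step 3 (fire t1): [2 1 4 1]
step 4 (fire t4): [2 1 3 3]

2 1 3 3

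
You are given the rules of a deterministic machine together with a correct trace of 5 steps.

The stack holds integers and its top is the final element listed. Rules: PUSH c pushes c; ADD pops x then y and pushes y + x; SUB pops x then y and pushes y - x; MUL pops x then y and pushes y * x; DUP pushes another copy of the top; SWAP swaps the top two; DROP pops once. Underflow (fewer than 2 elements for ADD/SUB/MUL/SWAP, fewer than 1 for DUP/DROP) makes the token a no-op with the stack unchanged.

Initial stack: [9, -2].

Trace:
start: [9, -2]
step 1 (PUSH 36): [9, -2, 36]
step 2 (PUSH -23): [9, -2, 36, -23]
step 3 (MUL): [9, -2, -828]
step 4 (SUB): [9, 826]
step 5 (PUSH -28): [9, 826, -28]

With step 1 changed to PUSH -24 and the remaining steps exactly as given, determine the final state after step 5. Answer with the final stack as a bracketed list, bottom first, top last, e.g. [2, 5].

[9, -554, -28]

(re-executing from step 1 with the substitution; state before step 1: [9, -2])
step 1 (PUSH -24): [9, -2, -24]
step 2 (PUSH -23): [9, -2, -24, -23]
step 3 (MUL): [9, -2, 552]
step 4 (SUB): [9, -554]
step 5 (PUSH -28): [9, -554, -28]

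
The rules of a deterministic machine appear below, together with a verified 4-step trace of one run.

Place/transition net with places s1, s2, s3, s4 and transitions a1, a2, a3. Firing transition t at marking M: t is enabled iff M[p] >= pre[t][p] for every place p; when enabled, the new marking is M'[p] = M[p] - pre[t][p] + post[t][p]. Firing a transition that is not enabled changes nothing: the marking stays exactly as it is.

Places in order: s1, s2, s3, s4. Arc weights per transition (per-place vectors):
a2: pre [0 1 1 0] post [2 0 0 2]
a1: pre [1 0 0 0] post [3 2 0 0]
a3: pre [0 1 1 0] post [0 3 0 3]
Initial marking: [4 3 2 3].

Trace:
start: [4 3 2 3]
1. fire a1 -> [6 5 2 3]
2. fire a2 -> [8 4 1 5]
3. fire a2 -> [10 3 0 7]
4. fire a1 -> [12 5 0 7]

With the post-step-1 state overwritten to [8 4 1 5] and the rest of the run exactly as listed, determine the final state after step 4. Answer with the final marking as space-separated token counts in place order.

12 5 0 7

state after step 1 := [8 4 1 5]
2. fire a2 -> [10 3 0 7]
3. fire a2 -> [10 3 0 7]
4. fire a1 -> [12 5 0 7]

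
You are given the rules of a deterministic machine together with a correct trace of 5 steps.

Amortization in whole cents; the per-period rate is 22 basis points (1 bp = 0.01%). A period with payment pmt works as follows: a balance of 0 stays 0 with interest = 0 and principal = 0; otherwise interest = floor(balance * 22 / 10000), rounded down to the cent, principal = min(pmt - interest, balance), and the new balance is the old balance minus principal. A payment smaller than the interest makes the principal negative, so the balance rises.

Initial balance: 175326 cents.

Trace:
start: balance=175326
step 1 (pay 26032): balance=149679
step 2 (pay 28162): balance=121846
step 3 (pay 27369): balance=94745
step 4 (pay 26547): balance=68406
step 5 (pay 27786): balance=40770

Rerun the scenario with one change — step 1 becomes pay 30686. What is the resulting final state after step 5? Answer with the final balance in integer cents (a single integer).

36075

(re-executing from step 1 with the substitution; state before step 1: balance=175326)
step 1 (pay 30686): balance=145025
step 2 (pay 28162): balance=117182
step 3 (pay 27369): balance=90070
step 4 (pay 26547): balance=63721
step 5 (pay 27786): balance=36075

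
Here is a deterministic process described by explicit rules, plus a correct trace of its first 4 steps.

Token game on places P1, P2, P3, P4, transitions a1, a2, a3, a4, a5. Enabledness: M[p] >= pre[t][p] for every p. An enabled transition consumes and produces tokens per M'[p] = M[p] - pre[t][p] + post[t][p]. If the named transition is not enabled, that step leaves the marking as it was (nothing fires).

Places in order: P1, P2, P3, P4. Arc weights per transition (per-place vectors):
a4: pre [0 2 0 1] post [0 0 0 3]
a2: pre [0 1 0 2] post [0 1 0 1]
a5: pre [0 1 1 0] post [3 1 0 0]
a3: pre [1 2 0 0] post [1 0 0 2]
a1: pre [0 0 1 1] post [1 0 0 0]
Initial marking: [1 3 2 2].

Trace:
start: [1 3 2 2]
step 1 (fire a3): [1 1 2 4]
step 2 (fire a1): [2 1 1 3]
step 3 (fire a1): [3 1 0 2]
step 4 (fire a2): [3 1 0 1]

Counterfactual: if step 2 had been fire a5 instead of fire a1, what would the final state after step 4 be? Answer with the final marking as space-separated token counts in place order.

(re-executing from step 2 with the substitution; state before step 2: [1 1 2 4])
step 2 (fire a5): [4 1 1 4]
step 3 (fire a1): [5 1 0 3]
step 4 (fire a2): [5 1 0 2]

5 1 0 2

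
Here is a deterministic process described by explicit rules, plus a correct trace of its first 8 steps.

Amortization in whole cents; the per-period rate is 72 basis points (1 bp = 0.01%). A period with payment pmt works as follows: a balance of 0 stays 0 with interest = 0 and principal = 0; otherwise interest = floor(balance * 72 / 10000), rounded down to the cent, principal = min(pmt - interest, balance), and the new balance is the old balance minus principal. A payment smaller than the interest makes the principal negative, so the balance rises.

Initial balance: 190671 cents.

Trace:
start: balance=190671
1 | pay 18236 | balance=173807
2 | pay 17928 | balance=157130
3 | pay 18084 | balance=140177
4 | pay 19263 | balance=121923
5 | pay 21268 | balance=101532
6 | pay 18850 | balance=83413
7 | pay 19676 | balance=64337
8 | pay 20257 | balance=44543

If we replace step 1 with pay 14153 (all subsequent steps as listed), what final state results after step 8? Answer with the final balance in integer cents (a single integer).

(re-executing from step 1 with the substitution; state before step 1: balance=190671)
1 | pay 14153 | balance=177890
2 | pay 17928 | balance=161242
3 | pay 18084 | balance=144318
4 | pay 19263 | balance=126094
5 | pay 21268 | balance=105733
6 | pay 18850 | balance=87644
7 | pay 19676 | balance=68599
8 | pay 20257 | balance=48835

48835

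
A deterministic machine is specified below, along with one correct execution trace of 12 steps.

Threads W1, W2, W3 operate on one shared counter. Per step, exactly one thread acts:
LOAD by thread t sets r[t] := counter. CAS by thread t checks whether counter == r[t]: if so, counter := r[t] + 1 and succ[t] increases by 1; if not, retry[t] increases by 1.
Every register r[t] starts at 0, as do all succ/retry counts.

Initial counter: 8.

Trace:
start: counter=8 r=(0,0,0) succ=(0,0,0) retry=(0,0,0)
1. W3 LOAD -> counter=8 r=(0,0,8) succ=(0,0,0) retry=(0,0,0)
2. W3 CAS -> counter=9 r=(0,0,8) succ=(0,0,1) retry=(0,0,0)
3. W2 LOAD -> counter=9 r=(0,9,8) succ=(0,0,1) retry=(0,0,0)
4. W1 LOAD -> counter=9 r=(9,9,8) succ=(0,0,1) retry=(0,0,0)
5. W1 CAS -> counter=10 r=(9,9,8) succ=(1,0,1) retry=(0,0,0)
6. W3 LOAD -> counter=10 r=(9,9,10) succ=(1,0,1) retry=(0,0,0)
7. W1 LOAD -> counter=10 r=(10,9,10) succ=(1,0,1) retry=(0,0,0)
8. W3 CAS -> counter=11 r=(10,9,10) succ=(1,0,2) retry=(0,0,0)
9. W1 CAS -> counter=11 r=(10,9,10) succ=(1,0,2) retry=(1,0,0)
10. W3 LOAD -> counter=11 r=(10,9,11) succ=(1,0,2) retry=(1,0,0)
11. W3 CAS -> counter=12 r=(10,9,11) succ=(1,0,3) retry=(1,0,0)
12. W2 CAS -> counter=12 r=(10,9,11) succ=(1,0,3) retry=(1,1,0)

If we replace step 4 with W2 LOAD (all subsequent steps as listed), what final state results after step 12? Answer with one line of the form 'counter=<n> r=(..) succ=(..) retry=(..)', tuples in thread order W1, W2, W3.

counter=11 r=(9,9,10) succ=(0,0,3) retry=(2,1,0)

(re-executing from step 4 with the substitution; state before step 4: counter=9 r=(0,9,8) succ=(0,0,1) retry=(0,0,0))
4. W2 LOAD -> counter=9 r=(0,9,8) succ=(0,0,1) retry=(0,0,0)
5. W1 CAS -> counter=9 r=(0,9,8) succ=(0,0,1) retry=(1,0,0)
6. W3 LOAD -> counter=9 r=(0,9,9) succ=(0,0,1) retry=(1,0,0)
7. W1 LOAD -> counter=9 r=(9,9,9) succ=(0,0,1) retry=(1,0,0)
8. W3 CAS -> counter=10 r=(9,9,9) succ=(0,0,2) retry=(1,0,0)
9. W1 CAS -> counter=10 r=(9,9,9) succ=(0,0,2) retry=(2,0,0)
10. W3 LOAD -> counter=10 r=(9,9,10) succ=(0,0,2) retry=(2,0,0)
11. W3 CAS -> counter=11 r=(9,9,10) succ=(0,0,3) retry=(2,0,0)
12. W2 CAS -> counter=11 r=(9,9,10) succ=(0,0,3) retry=(2,1,0)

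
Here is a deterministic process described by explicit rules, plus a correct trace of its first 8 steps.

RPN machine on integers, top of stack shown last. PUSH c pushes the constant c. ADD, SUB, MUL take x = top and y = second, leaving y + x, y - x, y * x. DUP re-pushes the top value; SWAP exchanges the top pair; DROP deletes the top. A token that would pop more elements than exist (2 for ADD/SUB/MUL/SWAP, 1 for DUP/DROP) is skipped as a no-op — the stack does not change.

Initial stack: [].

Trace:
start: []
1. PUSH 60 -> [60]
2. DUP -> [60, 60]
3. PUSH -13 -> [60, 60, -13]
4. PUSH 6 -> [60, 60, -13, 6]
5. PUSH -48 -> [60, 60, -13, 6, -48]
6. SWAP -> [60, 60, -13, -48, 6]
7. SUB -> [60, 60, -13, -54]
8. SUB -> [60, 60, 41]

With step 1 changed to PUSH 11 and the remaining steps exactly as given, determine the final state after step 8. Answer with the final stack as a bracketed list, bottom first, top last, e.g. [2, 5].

[11, 11, 41]

(re-executing from step 1 with the substitution; state before step 1: [])
1. PUSH 11 -> [11]
2. DUP -> [11, 11]
3. PUSH -13 -> [11, 11, -13]
4. PUSH 6 -> [11, 11, -13, 6]
5. PUSH -48 -> [11, 11, -13, 6, -48]
6. SWAP -> [11, 11, -13, -48, 6]
7. SUB -> [11, 11, -13, -54]
8. SUB -> [11, 11, 41]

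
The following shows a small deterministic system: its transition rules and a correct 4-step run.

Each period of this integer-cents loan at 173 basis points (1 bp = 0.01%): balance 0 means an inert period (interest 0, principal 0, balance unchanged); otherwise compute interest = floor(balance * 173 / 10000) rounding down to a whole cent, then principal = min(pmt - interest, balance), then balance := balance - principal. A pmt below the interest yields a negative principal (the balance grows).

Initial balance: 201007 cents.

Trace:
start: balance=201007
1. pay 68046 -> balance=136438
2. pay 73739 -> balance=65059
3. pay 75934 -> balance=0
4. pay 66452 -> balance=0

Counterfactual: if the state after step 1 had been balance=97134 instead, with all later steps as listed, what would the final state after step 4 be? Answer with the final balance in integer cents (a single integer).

0

state after step 1 := balance=97134
2. pay 73739 -> balance=25075
3. pay 75934 -> balance=0
4. pay 66452 -> balance=0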